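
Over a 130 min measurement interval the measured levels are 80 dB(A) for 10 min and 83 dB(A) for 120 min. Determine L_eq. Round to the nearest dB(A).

Weight each interval's intensity by its duration and average over T = 130 min:
Σ tᵢ·10^(Lᵢ/10) = 10·10^(80/10) + 120·10^(83/10) = 2.494e+10.
L_eq = 10·log₁₀(2.494e+10/130) = 82.83 dB(A).

83 dB(A)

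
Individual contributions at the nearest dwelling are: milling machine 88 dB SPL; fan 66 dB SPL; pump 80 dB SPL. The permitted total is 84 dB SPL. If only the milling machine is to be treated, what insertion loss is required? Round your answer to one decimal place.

Everything except the milling machine sums to 10^(66/10) + 10^(80/10) = 1.040e+08 in linear terms, 80.17 dB SPL.
The limit corresponds to 10^(84/10) = 2.512e+08; subtracting the fixed part leaves 1.472e+08 for the milling machine, i.e. 81.68 dB SPL.
Required insertion loss = 88 − 81.68 = 6.32 dB.

6.3 dB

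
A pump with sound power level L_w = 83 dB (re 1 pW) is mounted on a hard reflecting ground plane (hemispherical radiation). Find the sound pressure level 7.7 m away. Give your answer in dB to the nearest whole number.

L_p = L_w − 10·log₁₀(2π·r²) with r = 7.7 m.
2π·r² = 372.5 m², 10·log₁₀ of that is 25.712 dB.
L_p = 83 − 25.712 = 57.29 dB.

57 dB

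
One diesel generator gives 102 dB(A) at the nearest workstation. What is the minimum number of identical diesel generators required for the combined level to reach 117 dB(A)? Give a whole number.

N identical sources give L₁ + 10·log₁₀ N, so require 10·log₁₀ N ≥ 117 − 102 = 15.0 dB.
N ≥ 10^(15.0/10) = 31.623, so N = 32.

32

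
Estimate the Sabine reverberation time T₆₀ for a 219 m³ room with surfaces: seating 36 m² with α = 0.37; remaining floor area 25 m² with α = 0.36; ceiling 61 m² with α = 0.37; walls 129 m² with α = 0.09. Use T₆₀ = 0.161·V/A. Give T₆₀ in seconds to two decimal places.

Summing Sᵢαᵢ: 36·0.37 + 25·0.36 + 61·0.37 + 129·0.09 = 56.50 m².
T₆₀ = 0.161·V/A = 0.161·219/56.50 = 0.624 s.

0.62 s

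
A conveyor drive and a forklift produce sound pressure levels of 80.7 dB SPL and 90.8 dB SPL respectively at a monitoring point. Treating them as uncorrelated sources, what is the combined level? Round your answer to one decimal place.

91.2 dB SPL

For uncorrelated sources the intensities add, so convert each level to linear form, sum, and take 10·log₁₀ of the total.
Σ 10^(L/10) = 10^(80.7/10) + 10^(90.8/10) = 1.320e+09.
L_total = 10·log₁₀(1.320e+09) = 91.20 dB SPL.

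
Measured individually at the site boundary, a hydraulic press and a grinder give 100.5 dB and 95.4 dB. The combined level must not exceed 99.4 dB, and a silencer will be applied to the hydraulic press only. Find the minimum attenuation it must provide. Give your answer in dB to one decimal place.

3.3 dB

The untreated sources together contribute 10^(95.4/10) = 3.467e+09, i.e. 95.40 dB.
To meet 99.4 dB overall, the treated hydraulic press may contribute at most 10^(99.4/10) − 3.467e+09 = 5.242e+09, i.e. 97.20 dB.
Required insertion loss = 100.5 − 97.20 = 3.30 dB.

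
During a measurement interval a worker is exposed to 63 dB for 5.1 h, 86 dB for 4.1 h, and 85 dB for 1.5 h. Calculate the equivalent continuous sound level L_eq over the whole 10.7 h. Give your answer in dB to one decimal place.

Weight each interval's intensity by its duration and average over T = 10.7 h:
Σ tᵢ·10^(Lᵢ/10) = 5.1·10^(63/10) + 4.1·10^(86/10) + 1.5·10^(85/10) = 2.117e+09.
L_eq = 10·log₁₀(2.117e+09/10.7) = 82.96 dB.

83.0 dB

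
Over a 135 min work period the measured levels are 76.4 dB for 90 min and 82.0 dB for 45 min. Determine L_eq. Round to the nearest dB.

Weight each interval's intensity by its duration and average over T = 135 min:
Σ tᵢ·10^(Lᵢ/10) = 90·10^(76.4/10) + 45·10^(82.0/10) = 1.106e+10.
L_eq = 10·log₁₀(1.106e+10/135) = 79.13 dB.

79 dB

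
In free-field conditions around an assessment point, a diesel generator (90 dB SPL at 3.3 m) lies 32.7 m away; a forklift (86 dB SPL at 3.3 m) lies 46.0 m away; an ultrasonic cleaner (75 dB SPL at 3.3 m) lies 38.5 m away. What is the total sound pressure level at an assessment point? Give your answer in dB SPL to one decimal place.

First find each source's level at the receiver (point-source: −20·log₁₀(r/r_ref)), then combine on an intensity basis.
diesel generator: 90 − 20·log₁₀(32.7/3.3) = 90 − 19.92 = 70.08 dB SPL.
forklift: 86 − 20·log₁₀(46.0/3.3) = 86 − 22.88 = 63.12 dB SPL.
ultrasonic cleaner: 75 − 20·log₁₀(38.5/3.3) = 75 − 21.34 = 53.66 dB SPL.
Σ 10^(L/10) = 1.247e+07 → L_total = 10·log₁₀(1.247e+07) = 70.96 dB SPL.

71.0 dB SPL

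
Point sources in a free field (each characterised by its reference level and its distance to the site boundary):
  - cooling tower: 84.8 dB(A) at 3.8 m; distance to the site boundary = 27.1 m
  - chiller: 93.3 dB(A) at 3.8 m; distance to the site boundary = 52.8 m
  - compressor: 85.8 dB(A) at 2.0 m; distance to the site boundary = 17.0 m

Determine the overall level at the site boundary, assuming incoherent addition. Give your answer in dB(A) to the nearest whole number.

73 dB(A)

Apply inverse-square spreading to bring every level to the receiver, then sum 10^(L/10).
cooling tower: 84.8 − 20·log₁₀(27.1/3.8) = 84.8 − 17.06 = 67.74 dB(A).
chiller: 93.3 − 20·log₁₀(52.8/3.8) = 93.3 − 22.86 = 70.44 dB(A).
compressor: 85.8 − 20·log₁₀(17.0/2.0) = 85.8 − 18.59 = 67.21 dB(A).
Σ 10^(L/10) = 2.227e+07 → L_total = 10·log₁₀(2.227e+07) = 73.48 dB(A).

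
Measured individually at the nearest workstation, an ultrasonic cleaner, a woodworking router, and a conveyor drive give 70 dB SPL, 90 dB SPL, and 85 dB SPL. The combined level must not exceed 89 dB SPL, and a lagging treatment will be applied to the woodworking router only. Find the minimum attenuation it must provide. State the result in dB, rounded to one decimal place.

3.3 dB

Everything except the woodworking router sums to 10^(70/10) + 10^(85/10) = 3.262e+08 in linear terms, 85.14 dB SPL.
To meet 89 dB SPL overall, the treated woodworking router may contribute at most 10^(89/10) − 3.262e+08 = 4.681e+08, i.e. 86.70 dB SPL.
So the woodworking router must be reduced from 90 to 86.70 dB SPL: IL = 3.30 dB.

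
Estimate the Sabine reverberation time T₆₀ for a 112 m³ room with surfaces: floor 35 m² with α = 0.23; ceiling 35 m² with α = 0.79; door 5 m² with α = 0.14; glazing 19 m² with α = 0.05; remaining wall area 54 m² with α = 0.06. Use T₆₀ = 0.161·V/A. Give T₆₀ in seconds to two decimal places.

0.44 s

Total absorption A = 35·0.23 + 35·0.79 + 5·0.14 + 19·0.05 + 54·0.06 = 40.59 m² sabins.
T₆₀ = 0.161 × 112 / 40.59 = 0.444 s.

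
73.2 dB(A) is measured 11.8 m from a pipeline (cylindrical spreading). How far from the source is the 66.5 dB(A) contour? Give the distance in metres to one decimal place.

The 6.7 dB drop corresponds to a distance ratio of 10^(6.7/10) for a line source.
r₂ = 11.8·10^((73.2−66.5)/10) = 11.8·10^(6.7/10) = 55.19 m.

55.2 m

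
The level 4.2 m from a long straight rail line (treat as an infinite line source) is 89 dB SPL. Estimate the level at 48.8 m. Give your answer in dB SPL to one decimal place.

78.3 dB SPL

Line-source attenuation: ΔL = 10·log₁₀(r₂/r₁) = 10·log₁₀(48.8/4.2) = 10.652 dB.
L₂ = 89 − 10·log₁₀(48.8/4.2) = 89 − 10.652 = 78.35 dB SPL.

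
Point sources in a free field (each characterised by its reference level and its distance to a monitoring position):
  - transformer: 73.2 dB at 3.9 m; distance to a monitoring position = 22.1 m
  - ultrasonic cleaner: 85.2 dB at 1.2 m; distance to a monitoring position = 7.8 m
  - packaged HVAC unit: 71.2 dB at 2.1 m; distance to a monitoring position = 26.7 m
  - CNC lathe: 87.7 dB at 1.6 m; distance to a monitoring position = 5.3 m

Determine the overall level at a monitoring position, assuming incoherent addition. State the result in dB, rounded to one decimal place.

Propagate each source to the receiver with L = L_ref − 20·log₁₀(r/r_ref), then add intensities.
transformer: 73.2 − 20·log₁₀(22.1/3.9) = 73.2 − 15.07 = 58.13 dB.
ultrasonic cleaner: 85.2 − 20·log₁₀(7.8/1.2) = 85.2 − 16.26 = 68.94 dB.
packaged HVAC unit: 71.2 − 20·log₁₀(26.7/2.1) = 71.2 − 22.09 = 49.11 dB.
CNC lathe: 87.7 − 20·log₁₀(5.3/1.6) = 87.7 − 10.40 = 77.30 dB.
Σ 10^(L/10) = 6.223e+07 → L_total = 10·log₁₀(6.223e+07) = 77.94 dB.

77.9 dB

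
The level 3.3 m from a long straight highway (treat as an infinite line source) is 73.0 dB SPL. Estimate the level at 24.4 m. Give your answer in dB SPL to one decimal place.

64.3 dB SPL

For a line source, L₂ = L₁ − 10·log₁₀(r₂/r₁).
L₂ = 73.0 − 10·log₁₀(24.4/3.3) = 73.0 − 8.689 = 64.31 dB SPL.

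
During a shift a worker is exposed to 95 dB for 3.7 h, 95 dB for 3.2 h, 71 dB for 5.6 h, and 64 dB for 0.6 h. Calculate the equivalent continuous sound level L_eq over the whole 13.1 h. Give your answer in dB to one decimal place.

92.2 dB

L_eq = 10·log₁₀[(1/T)·Σ tᵢ·10^(Lᵢ/10)] with T = 13.1 h.
Σ tᵢ·10^(Lᵢ/10) = 3.7·10^(95/10) + 3.2·10^(95/10) + 5.6·10^(71/10) + 0.6·10^(64/10) = 2.189e+10.
L_eq = 10·log₁₀(2.189e+10/13.1) = 92.23 dB.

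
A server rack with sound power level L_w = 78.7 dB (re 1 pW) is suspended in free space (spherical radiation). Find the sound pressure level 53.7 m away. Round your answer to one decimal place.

The power spreads over a sphere of area 4π·r², so L_p = L_w − 10·log₁₀(4π·r²).
4π·r² = 3.624e+04 m², 10·log₁₀ of that is 45.592 dB.
L_p = 78.7 − 45.592 = 33.11 dB.

33.1 dB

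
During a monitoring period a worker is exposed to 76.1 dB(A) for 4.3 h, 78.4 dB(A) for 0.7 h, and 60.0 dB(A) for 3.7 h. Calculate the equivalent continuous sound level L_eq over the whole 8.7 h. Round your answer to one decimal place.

74.2 dB(A)

The energy average is taken in the linear domain: L_eq = 10·log₁₀[(Σ tᵢ·10^(Lᵢ/10))/T], T = 8.7 h.
Σ tᵢ·10^(Lᵢ/10) = 4.3·10^(76.1/10) + 0.7·10^(78.4/10) + 3.7·10^(60.0/10) = 2.273e+08.
L_eq = 10·log₁₀(2.273e+08/8.7) = 74.17 dB(A).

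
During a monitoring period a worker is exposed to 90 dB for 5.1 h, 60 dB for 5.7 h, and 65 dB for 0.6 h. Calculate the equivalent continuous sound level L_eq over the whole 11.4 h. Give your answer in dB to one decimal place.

86.5 dB

L_eq = 10·log₁₀[(1/T)·Σ tᵢ·10^(Lᵢ/10)] with T = 11.4 h.
Σ tᵢ·10^(Lᵢ/10) = 5.1·10^(90/10) + 5.7·10^(60/10) + 0.6·10^(65/10) = 5.108e+09.
L_eq = 10·log₁₀(5.108e+09/11.4) = 86.51 dB.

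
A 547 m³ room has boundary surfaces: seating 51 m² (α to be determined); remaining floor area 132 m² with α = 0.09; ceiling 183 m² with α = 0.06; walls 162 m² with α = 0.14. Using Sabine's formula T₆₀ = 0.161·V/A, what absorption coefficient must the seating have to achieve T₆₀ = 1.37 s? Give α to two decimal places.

Required total absorption A = 0.161·547/1.37 = 64.28 m².
Absorption from the other surfaces = 132·0.09 + 183·0.06 + 162·0.14 = 45.54 m², so the seating must supply 18.74 m² over 51 m².
α = 18.74/51 = 0.367.

0.37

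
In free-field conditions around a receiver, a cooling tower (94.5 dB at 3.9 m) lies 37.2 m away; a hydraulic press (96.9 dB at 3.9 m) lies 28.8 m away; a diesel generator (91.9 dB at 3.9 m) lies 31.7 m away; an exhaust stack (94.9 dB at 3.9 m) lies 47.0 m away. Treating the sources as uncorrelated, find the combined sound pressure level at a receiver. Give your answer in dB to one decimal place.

Apply inverse-square spreading to bring every level to the receiver, then sum 10^(L/10).
cooling tower: 94.5 − 20·log₁₀(37.2/3.9) = 94.5 − 19.59 = 74.91 dB.
hydraulic press: 96.9 − 20·log₁₀(28.8/3.9) = 96.9 − 17.37 = 79.53 dB.
diesel generator: 91.9 − 20·log₁₀(31.7/3.9) = 91.9 − 18.20 = 73.70 dB.
exhaust stack: 94.9 − 20·log₁₀(47.0/3.9) = 94.9 − 21.62 = 73.28 dB.
Σ 10^(L/10) = 1.655e+08 → L_total = 10·log₁₀(1.655e+08) = 82.19 dB.

82.2 dB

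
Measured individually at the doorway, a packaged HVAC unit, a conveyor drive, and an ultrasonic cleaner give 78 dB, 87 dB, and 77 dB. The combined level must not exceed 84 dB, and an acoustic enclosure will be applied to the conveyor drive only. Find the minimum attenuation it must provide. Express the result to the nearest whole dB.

6 dB

Fixed contribution from the other sources: Σ 10^(L/10) = 10^(78/10) + 10^(77/10) = 1.132e+08 (80.54 dB).
The limit corresponds to 10^(84/10) = 2.512e+08; subtracting the fixed part leaves 1.380e+08 for the conveyor drive, i.e. 81.40 dB.
Required insertion loss = 87 − 81.40 = 5.60 dB.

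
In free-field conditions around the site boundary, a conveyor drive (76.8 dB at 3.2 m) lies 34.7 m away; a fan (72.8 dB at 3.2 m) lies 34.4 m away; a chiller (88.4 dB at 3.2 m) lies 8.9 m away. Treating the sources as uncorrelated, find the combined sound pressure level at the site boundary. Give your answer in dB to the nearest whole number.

First find each source's level at the receiver (point-source: −20·log₁₀(r/r_ref)), then combine on an intensity basis.
conveyor drive: 76.8 − 20·log₁₀(34.7/3.2) = 76.8 − 20.70 = 56.10 dB.
fan: 72.8 − 20·log₁₀(34.4/3.2) = 72.8 − 20.63 = 52.17 dB.
chiller: 88.4 − 20·log₁₀(8.9/3.2) = 88.4 − 8.88 = 79.52 dB.
Σ 10^(L/10) = 9.001e+07 → L_total = 10·log₁₀(9.001e+07) = 79.54 dB.

80 dB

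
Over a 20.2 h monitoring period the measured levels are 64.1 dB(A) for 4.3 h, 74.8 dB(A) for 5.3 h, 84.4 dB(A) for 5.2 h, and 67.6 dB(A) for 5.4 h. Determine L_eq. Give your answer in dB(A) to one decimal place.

Weight each interval's intensity by its duration and average over T = 20.2 h:
Σ tᵢ·10^(Lᵢ/10) = 4.3·10^(64.1/10) + 5.3·10^(74.8/10) + 5.2·10^(84.4/10) + 5.4·10^(67.6/10) = 1.634e+09.
L_eq = 10·log₁₀(1.634e+09/20.2) = 79.08 dB(A).

79.1 dB(A)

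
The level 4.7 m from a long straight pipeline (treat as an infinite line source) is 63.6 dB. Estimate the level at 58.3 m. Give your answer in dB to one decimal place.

Line-source attenuation: ΔL = 10·log₁₀(r₂/r₁) = 10·log₁₀(58.3/4.7) = 10.936 dB.
L₂ = 63.6 − 10·log₁₀(58.3/4.7) = 63.6 − 10.936 = 52.66 dB.

52.7 dB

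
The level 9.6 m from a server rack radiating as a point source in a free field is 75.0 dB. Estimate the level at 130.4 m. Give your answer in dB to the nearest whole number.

52 dB

For a point source, L₂ = L₁ − 20·log₁₀(r₂/r₁).
L₂ = 75.0 − 20·log₁₀(130.4/9.6) = 75.0 − 22.660 = 52.34 dB.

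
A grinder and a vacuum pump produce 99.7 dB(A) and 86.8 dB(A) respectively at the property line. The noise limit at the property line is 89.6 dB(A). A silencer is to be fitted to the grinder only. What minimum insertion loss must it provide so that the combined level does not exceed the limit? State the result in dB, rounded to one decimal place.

13.3 dB

The untreated sources together contribute 10^(86.8/10) = 4.786e+08, i.e. 86.80 dB(A).
To meet 89.6 dB(A) overall, the treated grinder may contribute at most 10^(89.6/10) − 4.786e+08 = 4.334e+08, i.e. 86.37 dB(A).
Required insertion loss = 99.7 − 86.37 = 13.33 dB.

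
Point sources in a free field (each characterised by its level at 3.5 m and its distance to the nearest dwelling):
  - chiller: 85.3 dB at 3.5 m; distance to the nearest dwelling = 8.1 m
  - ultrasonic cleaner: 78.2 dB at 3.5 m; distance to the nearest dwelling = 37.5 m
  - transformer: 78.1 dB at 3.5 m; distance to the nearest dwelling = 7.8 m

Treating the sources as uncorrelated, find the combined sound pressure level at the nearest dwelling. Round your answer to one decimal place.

Propagate each source to the receiver with L = L_ref − 20·log₁₀(r/r_ref), then add intensities.
chiller: 85.3 − 20·log₁₀(8.1/3.5) = 85.3 − 7.29 = 78.01 dB.
ultrasonic cleaner: 78.2 − 20·log₁₀(37.5/3.5) = 78.2 − 20.60 = 57.60 dB.
transformer: 78.1 − 20·log₁₀(7.8/3.5) = 78.1 − 6.96 = 71.14 dB.
Σ 10^(L/10) = 7.684e+07 → L_total = 10·log₁₀(7.684e+07) = 78.86 dB.

78.9 dB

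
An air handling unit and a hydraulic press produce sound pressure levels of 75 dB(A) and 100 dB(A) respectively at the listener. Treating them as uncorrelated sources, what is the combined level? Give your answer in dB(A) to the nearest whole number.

100 dB(A)

For uncorrelated sources the intensities add, so convert each level to linear form, sum, and take 10·log₁₀ of the total.
Σ 10^(L/10) = 10^(75/10) + 10^(100/10) = 1.003e+10.
L_total = 10·log₁₀(1.003e+10) = 100.01 dB(A).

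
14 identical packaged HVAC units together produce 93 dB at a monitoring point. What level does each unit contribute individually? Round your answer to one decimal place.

For N identical incoherent sources L_total = L₁ + 10·log₁₀ N, so L₁ = 93 − 10·log₁₀(14) = 93 − 11.461.

81.5 dB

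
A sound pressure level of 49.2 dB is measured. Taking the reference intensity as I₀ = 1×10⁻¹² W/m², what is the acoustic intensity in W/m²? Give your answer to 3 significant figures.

I = I₀·10^(L/10) = 10⁻¹² × 10^(49.2/10) = 10^(-7.080).

8.32e-08 W/m²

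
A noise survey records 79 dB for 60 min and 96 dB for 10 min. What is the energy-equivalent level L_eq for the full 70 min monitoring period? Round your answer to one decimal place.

88.0 dB

L_eq = 10·log₁₀[(1/T)·Σ tᵢ·10^(Lᵢ/10)] with T = 70 min.
Σ tᵢ·10^(Lᵢ/10) = 60·10^(79/10) + 10·10^(96/10) = 4.458e+10.
L_eq = 10·log₁₀(4.458e+10/70) = 88.04 dB.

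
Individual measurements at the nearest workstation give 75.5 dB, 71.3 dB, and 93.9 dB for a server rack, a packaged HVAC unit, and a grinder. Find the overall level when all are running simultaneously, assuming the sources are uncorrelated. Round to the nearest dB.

Incoherent sources combine by intensity addition: L_total = 10·log₁₀(Σ 10^(L_i/10)).
Σ 10^(L/10) = 10^(75.5/10) + 10^(71.3/10) + 10^(93.9/10) = 2.504e+09.
L_total = 10·log₁₀(2.504e+09) = 93.99 dB.

94 dB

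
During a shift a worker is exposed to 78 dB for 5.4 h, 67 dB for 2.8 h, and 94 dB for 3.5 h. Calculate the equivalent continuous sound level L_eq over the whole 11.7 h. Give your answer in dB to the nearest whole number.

L_eq = 10·log₁₀[(1/T)·Σ tᵢ·10^(Lᵢ/10)] with T = 11.7 h.
Σ tᵢ·10^(Lᵢ/10) = 5.4·10^(78/10) + 2.8·10^(67/10) + 3.5·10^(94/10) = 9.146e+09.
L_eq = 10·log₁₀(9.146e+09/11.7) = 88.93 dB.

89 dB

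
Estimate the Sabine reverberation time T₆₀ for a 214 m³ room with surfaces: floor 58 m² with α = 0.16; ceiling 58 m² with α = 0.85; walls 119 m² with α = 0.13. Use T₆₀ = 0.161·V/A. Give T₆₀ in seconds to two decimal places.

0.47 s

Summing Sᵢαᵢ: 58·0.16 + 58·0.85 + 119·0.13 = 74.05 m².
T₆₀ = 0.161·V/A = 0.161·214/74.05 = 0.465 s.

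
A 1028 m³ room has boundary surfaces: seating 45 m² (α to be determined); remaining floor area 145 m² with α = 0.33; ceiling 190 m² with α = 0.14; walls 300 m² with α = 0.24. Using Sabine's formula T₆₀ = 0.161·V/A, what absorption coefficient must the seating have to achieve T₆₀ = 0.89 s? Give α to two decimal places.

From T₆₀ = 0.161·V/A, the target T₆₀ = 0.89 s needs A = 0.161·1028/0.89 = 185.96 m².
Absorption from the other surfaces = 145·0.33 + 190·0.14 + 300·0.24 = 146.45 m², so the seating must supply 39.51 m² over 45 m².
α = 39.51/45 = 0.878.

0.88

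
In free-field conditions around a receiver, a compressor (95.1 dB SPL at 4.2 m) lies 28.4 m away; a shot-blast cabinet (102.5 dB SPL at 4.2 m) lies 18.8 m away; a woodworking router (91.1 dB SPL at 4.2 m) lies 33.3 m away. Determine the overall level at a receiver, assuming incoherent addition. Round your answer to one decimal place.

Apply inverse-square spreading to bring every level to the receiver, then sum 10^(L/10).
compressor: 95.1 − 20·log₁₀(28.4/4.2) = 95.1 − 16.60 = 78.50 dB SPL.
shot-blast cabinet: 102.5 − 20·log₁₀(18.8/4.2) = 102.5 − 13.02 = 89.48 dB SPL.
woodworking router: 91.1 − 20·log₁₀(33.3/4.2) = 91.1 − 17.98 = 73.12 dB SPL.
Σ 10^(L/10) = 9.788e+08 → L_total = 10·log₁₀(9.788e+08) = 89.91 dB SPL.

89.9 dB SPL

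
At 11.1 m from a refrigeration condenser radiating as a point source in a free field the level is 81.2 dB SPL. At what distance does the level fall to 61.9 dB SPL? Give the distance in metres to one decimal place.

The 19.3 dB drop corresponds to a distance ratio of 10^(19.3/20) for a point source.
r₂ = 11.1·10^((81.2−61.9)/20) = 11.1·10^(19.3/20) = 102.41 m.

102.4 m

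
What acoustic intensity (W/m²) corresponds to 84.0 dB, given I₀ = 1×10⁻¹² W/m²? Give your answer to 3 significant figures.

0.000251 W/m²

I = I₀·10^(L/10) = 10⁻¹² × 10^(84.0/10) = 10^(-3.600).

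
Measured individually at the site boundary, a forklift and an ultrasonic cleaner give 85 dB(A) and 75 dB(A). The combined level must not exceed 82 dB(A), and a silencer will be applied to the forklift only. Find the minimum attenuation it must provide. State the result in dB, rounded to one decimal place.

4.0 dB

The untreated sources together contribute 10^(75/10) = 3.162e+07, i.e. 75.00 dB(A).
To meet 82 dB(A) overall, the treated forklift may contribute at most 10^(82/10) − 3.162e+07 = 1.269e+08, i.e. 81.03 dB(A).
Required insertion loss = 85 − 81.03 = 3.97 dB.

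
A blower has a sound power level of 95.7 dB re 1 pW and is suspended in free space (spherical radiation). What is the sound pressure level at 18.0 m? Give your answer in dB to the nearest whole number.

The power spreads over a sphere of area 4π·r², so L_p = L_w − 10·log₁₀(4π·r²).
4π·r² = 4072 m², 10·log₁₀ of that is 36.098 dB.
L_p = 95.7 − 36.098 = 59.60 dB.

60 dB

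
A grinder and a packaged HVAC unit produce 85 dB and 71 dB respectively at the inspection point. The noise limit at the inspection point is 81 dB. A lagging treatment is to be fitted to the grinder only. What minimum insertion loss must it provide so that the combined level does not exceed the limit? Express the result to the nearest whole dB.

4 dB

The untreated sources together contribute 10^(71/10) = 1.259e+07, i.e. 71.00 dB.
The limit corresponds to 10^(81/10) = 1.259e+08; subtracting the fixed part leaves 1.133e+08 for the grinder, i.e. 80.54 dB.
Required insertion loss = 85 − 80.54 = 4.46 dB.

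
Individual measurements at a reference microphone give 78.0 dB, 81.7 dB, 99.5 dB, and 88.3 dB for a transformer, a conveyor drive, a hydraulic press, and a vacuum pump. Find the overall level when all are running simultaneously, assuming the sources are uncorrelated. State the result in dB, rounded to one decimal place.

99.9 dB

Incoherent sources combine by intensity addition: L_total = 10·log₁₀(Σ 10^(L_i/10)).
Σ 10^(L/10) = 10^(78.0/10) + 10^(81.7/10) + 10^(99.5/10) + 10^(88.3/10) = 9.800e+09.
L_total = 10·log₁₀(9.800e+09) = 99.91 dB.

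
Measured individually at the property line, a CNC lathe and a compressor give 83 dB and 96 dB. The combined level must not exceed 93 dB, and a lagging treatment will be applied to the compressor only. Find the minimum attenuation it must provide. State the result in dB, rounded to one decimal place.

Everything except the compressor sums to 10^(83/10) = 1.995e+08 in linear terms, 83.00 dB.
To meet 93 dB overall, the treated compressor may contribute at most 10^(93/10) − 1.995e+08 = 1.796e+09, i.e. 92.54 dB.
Required insertion loss = 96 − 92.54 = 3.46 dB.

3.5 dB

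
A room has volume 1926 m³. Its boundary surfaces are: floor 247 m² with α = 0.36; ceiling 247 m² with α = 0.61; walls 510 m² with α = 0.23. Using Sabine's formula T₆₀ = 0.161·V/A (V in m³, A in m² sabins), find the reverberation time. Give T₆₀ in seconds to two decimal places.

Total absorption A = 247·0.36 + 247·0.61 + 510·0.23 = 356.89 m² sabins.
T₆₀ = 0.161·V/A = 0.161·1926/356.89 = 0.869 s.

0.87 s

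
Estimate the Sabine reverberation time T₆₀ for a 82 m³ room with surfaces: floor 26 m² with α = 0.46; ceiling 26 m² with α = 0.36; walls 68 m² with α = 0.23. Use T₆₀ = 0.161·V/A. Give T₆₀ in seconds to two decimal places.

0.36 s

A = Σ Sᵢαᵢ = 26·0.46 + 26·0.36 + 68·0.23 = 36.96 m².
T₆₀ = 0.161 × 82 / 36.96 = 0.357 s.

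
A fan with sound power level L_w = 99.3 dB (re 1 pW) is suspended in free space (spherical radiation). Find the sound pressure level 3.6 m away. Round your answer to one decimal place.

77.2 dB

L_p = L_w − 10·log₁₀(4π·r²) with r = 3.6 m.
4π·r² = 162.9 m², 10·log₁₀ of that is 22.118 dB.
L_p = 99.3 − 22.118 = 77.18 dB.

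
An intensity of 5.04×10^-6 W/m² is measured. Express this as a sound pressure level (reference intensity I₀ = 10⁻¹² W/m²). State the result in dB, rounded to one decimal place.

67.0 dB

I/I₀ = 5.04×10^-6/10⁻¹² = 5.04×10^6, and L = 10·log₁₀(I/I₀).
L = 10·(0.7024 + 6) = 67.02 dB.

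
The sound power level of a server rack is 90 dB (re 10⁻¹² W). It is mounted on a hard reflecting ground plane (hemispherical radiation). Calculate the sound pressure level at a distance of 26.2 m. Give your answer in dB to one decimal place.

Free-field hemispherical radiation: L_p = L_w − 10·log₁₀(2π·r²), r = 26.2 m.
2π·r² = 4313 m², 10·log₁₀ of that is 36.348 dB.
L_p = 90 − 36.348 = 53.65 dB.

53.7 dB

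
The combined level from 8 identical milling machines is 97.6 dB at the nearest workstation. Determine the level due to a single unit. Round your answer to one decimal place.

88.6 dB

For N identical incoherent sources L_total = L₁ + 10·log₁₀ N, so L₁ = 97.6 − 10·log₁₀(8) = 97.6 − 9.031.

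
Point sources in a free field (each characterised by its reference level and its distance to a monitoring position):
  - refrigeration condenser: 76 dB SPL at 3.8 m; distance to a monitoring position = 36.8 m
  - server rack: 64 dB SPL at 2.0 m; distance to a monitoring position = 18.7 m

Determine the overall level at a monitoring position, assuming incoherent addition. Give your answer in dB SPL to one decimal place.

56.6 dB SPL

Apply inverse-square spreading to bring every level to the receiver, then sum 10^(L/10).
refrigeration condenser: 76 − 20·log₁₀(36.8/3.8) = 76 − 19.72 = 56.28 dB SPL.
server rack: 64 − 20·log₁₀(18.7/2.0) = 64 − 19.42 = 44.58 dB SPL.
Σ 10^(L/10) = 4.532e+05 → L_total = 10·log₁₀(4.532e+05) = 56.56 dB SPL.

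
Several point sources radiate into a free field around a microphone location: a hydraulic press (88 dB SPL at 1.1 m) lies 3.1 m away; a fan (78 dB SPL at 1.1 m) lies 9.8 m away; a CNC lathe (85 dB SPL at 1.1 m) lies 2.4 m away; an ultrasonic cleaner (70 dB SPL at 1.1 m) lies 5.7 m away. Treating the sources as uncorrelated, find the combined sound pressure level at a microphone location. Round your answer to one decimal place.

Apply inverse-square spreading to bring every level to the receiver, then sum 10^(L/10).
hydraulic press: 88 − 20·log₁₀(3.1/1.1) = 88 − 9.00 = 79.00 dB SPL.
fan: 78 − 20·log₁₀(9.8/1.1) = 78 − 19.00 = 59.00 dB SPL.
CNC lathe: 85 − 20·log₁₀(2.4/1.1) = 85 − 6.78 = 78.22 dB SPL.
ultrasonic cleaner: 70 − 20·log₁₀(5.7/1.1) = 70 − 14.29 = 55.71 dB SPL.
Σ 10^(L/10) = 1.470e+08 → L_total = 10·log₁₀(1.470e+08) = 81.67 dB SPL.

81.7 dB SPL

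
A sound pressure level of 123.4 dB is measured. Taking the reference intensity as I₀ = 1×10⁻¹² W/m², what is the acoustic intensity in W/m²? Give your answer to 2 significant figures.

2.2 W/m²

I/I₀ = 10^(123.4/10) = 2.188e+12, so I = 2.188e+12 × 10⁻¹² W/m².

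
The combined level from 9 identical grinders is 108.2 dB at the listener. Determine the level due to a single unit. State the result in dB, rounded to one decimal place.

98.7 dB

Dividing the total intensity by 9 lowers the level by 10·log₁₀ 9 = 9.542 dB: L₁ = 108.2 − 9.542.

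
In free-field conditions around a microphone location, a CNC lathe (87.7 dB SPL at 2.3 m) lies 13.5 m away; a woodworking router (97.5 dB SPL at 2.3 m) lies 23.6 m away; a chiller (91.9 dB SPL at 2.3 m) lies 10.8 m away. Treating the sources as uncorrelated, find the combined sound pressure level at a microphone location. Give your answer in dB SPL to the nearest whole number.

Propagate each source to the receiver with L = L_ref − 20·log₁₀(r/r_ref), then add intensities.
CNC lathe: 87.7 − 20·log₁₀(13.5/2.3) = 87.7 − 15.37 = 72.33 dB SPL.
woodworking router: 97.5 − 20·log₁₀(23.6/2.3) = 97.5 − 20.22 = 77.28 dB SPL.
chiller: 91.9 − 20·log₁₀(10.8/2.3) = 91.9 − 13.43 = 78.47 dB SPL.
Σ 10^(L/10) = 1.407e+08 → L_total = 10·log₁₀(1.407e+08) = 81.48 dB SPL.

81 dB SPL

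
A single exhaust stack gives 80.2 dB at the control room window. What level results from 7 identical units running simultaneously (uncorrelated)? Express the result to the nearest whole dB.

With 7 equal, uncorrelated contributions the intensity is 7× that of one unit, giving a rise of 10·log₁₀ 7.
L_total = 80.2 + 10·log₁₀(7) = 80.2 + 8.451 = 88.65 dB.

89 dB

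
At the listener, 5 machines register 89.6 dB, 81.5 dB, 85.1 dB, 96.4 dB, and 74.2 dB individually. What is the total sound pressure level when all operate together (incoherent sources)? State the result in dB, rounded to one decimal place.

Incoherent sources combine by intensity addition: L_total = 10·log₁₀(Σ 10^(L_i/10)).
Σ 10^(L/10) = 10^(89.6/10) + 10^(81.5/10) + 10^(85.1/10) + 10^(96.4/10) + 10^(74.2/10) = 5.768e+09.
L_total = 10·log₁₀(5.768e+09) = 97.61 dB.

97.6 dB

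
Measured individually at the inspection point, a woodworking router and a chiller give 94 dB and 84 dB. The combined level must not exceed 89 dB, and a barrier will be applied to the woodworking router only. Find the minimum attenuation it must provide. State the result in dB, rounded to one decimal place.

6.7 dB

Everything except the woodworking router sums to 10^(84/10) = 2.512e+08 in linear terms, 84.00 dB.
The limit corresponds to 10^(89/10) = 7.943e+08; subtracting the fixed part leaves 5.431e+08 for the woodworking router, i.e. 87.35 dB.
Required insertion loss = 94 − 87.35 = 6.65 dB.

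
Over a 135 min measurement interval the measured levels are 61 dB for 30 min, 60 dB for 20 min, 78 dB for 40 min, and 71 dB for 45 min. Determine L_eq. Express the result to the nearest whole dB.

74 dB

The energy average is taken in the linear domain: L_eq = 10·log₁₀[(Σ tᵢ·10^(Lᵢ/10))/T], T = 135 min.
Σ tᵢ·10^(Lᵢ/10) = 30·10^(61/10) + 20·10^(60/10) + 40·10^(78/10) + 45·10^(71/10) = 3.148e+09.
L_eq = 10·log₁₀(3.148e+09/135) = 73.68 dB.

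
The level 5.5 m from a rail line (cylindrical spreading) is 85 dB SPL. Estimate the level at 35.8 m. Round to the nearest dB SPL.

77 dB SPL

Cylindrical spreading from a line source gives a 10·log₁₀(r₂/r₁) drop.
L₂ = 85 − 10·log₁₀(35.8/5.5) = 85 − 8.135 = 76.86 dB SPL.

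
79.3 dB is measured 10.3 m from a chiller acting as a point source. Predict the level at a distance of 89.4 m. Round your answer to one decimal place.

For a point source, L₂ = L₁ − 20·log₁₀(r₂/r₁).
L₂ = 79.3 − 20·log₁₀(89.4/10.3) = 79.3 − 18.770 = 60.53 dB.

60.5 dB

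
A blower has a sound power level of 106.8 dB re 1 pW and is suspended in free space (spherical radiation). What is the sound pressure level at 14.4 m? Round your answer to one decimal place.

72.6 dB

L_p = L_w − 10·log₁₀(4π·r²) with r = 14.4 m.
4π·r² = 2606 m², 10·log₁₀ of that is 34.159 dB.
L_p = 106.8 − 34.159 = 72.64 dB.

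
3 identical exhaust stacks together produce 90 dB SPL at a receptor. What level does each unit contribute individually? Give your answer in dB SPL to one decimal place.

85.2 dB SPL

3 equal contributions raise the level by 10·log₁₀ 3 = 4.771 dB, so each unit alone gives 90 − 4.771.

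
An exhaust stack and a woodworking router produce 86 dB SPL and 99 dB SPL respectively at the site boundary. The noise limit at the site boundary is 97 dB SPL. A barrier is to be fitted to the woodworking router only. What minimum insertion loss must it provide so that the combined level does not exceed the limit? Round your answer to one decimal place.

2.4 dB

Fixed contribution from the other source: Σ 10^(L/10) = 10^(86/10) = 3.981e+08 (86.00 dB SPL).
The limit corresponds to 10^(97/10) = 5.012e+09; subtracting the fixed part leaves 4.614e+09 for the woodworking router, i.e. 96.64 dB SPL.
Required insertion loss = 99 − 96.64 = 2.36 dB.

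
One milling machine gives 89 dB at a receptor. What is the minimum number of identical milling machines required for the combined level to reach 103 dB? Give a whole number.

26

N identical sources give L₁ + 10·log₁₀ N, so require 10·log₁₀ N ≥ 103 − 89 = 14.0 dB.
N ≥ 10^(14.0/10) = 25.119, so N = 26.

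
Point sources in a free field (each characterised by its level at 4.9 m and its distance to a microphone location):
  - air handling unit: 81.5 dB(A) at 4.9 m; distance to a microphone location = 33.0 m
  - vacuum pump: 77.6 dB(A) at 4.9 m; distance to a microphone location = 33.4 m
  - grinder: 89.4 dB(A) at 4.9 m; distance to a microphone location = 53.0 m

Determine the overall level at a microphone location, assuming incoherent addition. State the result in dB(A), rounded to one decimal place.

70.7 dB(A)

Apply inverse-square spreading to bring every level to the receiver, then sum 10^(L/10).
air handling unit: 81.5 − 20·log₁₀(33.0/4.9) = 81.5 − 16.57 = 64.93 dB(A).
vacuum pump: 77.6 − 20·log₁₀(33.4/4.9) = 77.6 − 16.67 = 60.93 dB(A).
grinder: 89.4 − 20·log₁₀(53.0/4.9) = 89.4 − 20.68 = 68.72 dB(A).
Σ 10^(L/10) = 1.180e+07 → L_total = 10·log₁₀(1.180e+07) = 70.72 dB(A).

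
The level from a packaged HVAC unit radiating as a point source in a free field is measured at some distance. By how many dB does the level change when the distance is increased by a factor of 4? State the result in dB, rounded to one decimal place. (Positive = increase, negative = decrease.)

-12.0 dB

A point source loses 6 dB per doubling of distance; generally ΔL = −20·log₁₀(r₂/r₁).
ΔL = −20·log₁₀(4) = -12.04 dB.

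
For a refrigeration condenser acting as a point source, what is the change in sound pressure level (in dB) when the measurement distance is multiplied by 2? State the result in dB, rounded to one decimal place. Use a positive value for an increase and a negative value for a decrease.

With spherical spreading the level changes by −20·log₁₀(r₂/r₁).
ΔL = −20·log₁₀(2) = -6.02 dB.

-6.0 dB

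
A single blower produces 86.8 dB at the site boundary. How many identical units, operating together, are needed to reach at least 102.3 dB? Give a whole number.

The shortfall is 102.3 − 86.8 = 15.5 dB, and N units add 10·log₁₀ N, so need 10·log₁₀ N ≥ 15.5.
N ≥ 10^(15.5/10) = 35.481, so N = 36.

36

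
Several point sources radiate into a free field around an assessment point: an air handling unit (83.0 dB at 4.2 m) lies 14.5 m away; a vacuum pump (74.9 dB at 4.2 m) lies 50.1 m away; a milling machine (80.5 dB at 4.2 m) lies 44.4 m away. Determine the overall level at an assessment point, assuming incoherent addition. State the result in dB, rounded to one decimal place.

First find each source's level at the receiver (point-source: −20·log₁₀(r/r_ref)), then combine on an intensity basis.
air handling unit: 83.0 − 20·log₁₀(14.5/4.2) = 83.0 − 10.76 = 72.24 dB.
vacuum pump: 74.9 − 20·log₁₀(50.1/4.2) = 74.9 − 21.53 = 53.37 dB.
milling machine: 80.5 − 20·log₁₀(44.4/4.2) = 80.5 − 20.48 = 60.02 dB.
Σ 10^(L/10) = 1.796e+07 → L_total = 10·log₁₀(1.796e+07) = 72.54 dB.

72.5 dB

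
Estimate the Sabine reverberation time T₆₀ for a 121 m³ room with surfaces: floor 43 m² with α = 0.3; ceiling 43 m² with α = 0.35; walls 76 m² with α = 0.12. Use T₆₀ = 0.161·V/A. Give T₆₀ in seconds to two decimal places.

Summing Sᵢαᵢ: 43·0.3 + 43·0.35 + 76·0.12 = 37.07 m².
T₆₀ = 0.161·V/A = 0.161·121/37.07 = 0.526 s.

0.53 s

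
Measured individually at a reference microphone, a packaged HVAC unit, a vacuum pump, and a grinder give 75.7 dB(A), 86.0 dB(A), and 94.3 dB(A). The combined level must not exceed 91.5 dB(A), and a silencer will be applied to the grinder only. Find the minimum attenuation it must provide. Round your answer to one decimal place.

The untreated sources together contribute 10^(75.7/10) + 10^(86.0/10) = 4.353e+08, i.e. 86.39 dB(A).
The limit corresponds to 10^(91.5/10) = 1.413e+09; subtracting the fixed part leaves 9.773e+08 for the grinder, i.e. 89.90 dB(A).
So the grinder must be reduced from 94.3 to 89.90 dB(A): IL = 4.40 dB.

4.4 dB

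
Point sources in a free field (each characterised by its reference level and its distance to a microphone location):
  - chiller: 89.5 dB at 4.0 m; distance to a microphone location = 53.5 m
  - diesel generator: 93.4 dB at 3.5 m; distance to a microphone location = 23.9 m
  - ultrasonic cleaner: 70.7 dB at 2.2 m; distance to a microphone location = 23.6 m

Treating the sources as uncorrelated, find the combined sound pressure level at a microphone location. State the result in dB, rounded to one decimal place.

First find each source's level at the receiver (point-source: −20·log₁₀(r/r_ref)), then combine on an intensity basis.
chiller: 89.5 − 20·log₁₀(53.5/4.0) = 89.5 − 22.53 = 66.97 dB.
diesel generator: 93.4 − 20·log₁₀(23.9/3.5) = 93.4 − 16.69 = 76.71 dB.
ultrasonic cleaner: 70.7 − 20·log₁₀(23.6/2.2) = 70.7 − 20.61 = 50.09 dB.
Σ 10^(L/10) = 5.200e+07 → L_total = 10·log₁₀(5.200e+07) = 77.16 dB.

77.2 dB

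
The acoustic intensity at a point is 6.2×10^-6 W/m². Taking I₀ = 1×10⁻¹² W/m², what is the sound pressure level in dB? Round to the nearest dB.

68 dB

L = 10·log₁₀(I/I₀) = 10·log₁₀(6.2×10^-6/10⁻¹²) = 10·log₁₀(6.2×10^6).
L = 10·(0.7924 + 6) = 67.92 dB.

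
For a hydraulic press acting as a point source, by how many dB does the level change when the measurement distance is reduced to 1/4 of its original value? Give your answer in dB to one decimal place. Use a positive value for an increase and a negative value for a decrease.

With spherical spreading the level changes by −20·log₁₀(r₂/r₁).
ΔL = −20·log₁₀(0.25) = +12.04 dB.

+12.0 dB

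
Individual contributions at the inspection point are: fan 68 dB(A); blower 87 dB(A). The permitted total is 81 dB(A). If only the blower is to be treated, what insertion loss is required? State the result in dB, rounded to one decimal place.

6.2 dB

The untreated sources together contribute 10^(68/10) = 6.310e+06, i.e. 68.00 dB(A).
The limit corresponds to 10^(81/10) = 1.259e+08; subtracting the fixed part leaves 1.196e+08 for the blower, i.e. 80.78 dB(A).
Required insertion loss = 87 − 80.78 = 6.22 dB.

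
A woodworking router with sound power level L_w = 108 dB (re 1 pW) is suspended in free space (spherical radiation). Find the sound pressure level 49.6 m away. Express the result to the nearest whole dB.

63 dB

Free-field spherical radiation: L_p = L_w − 10·log₁₀(4π·r²), r = 49.6 m.
4π·r² = 3.092e+04 m², 10·log₁₀ of that is 44.902 dB.
L_p = 108 − 44.902 = 63.10 dB.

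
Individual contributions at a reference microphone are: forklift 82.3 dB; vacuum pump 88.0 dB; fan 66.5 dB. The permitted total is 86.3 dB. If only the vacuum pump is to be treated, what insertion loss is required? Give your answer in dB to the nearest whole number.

4 dB

Everything except the vacuum pump sums to 10^(82.3/10) + 10^(66.5/10) = 1.743e+08 in linear terms, 82.41 dB.
To meet 86.3 dB overall, the treated vacuum pump may contribute at most 10^(86.3/10) − 1.743e+08 = 2.523e+08, i.e. 84.02 dB.
So the vacuum pump must be reduced from 88.0 to 84.02 dB: IL = 3.98 dB.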